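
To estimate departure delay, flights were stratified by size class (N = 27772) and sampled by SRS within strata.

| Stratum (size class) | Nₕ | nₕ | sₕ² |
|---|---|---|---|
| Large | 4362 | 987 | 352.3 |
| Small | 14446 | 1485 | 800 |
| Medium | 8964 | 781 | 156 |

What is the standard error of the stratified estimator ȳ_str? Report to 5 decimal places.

0.39571

Var(ȳ_str) = Σₕ Wₕ²(1 − fₕ)sₕ²/nₕ with Wₕ = Nₕ/N, N = 27772.
Large: Wₕ = 0.15706467; term = 0.15706467²·(1 − 0.22627235)·352.3/987 = 0.0068130349.
Small: Wₕ = 0.52016419; term = 0.52016419²·(1 − 0.10279662)·800/1485 = 0.1307782.
Medium: Wₕ = 0.32277114; term = 0.32277114²·(1 − 0.08712628)·156/781 = 0.018996503.
Sum = 0.15658774.
SE = √(0.15658774) = 0.39571.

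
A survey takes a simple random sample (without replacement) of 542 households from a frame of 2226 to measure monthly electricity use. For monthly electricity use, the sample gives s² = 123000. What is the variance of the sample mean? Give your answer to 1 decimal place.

171.7

Under SRS without replacement, Var(ȳ) = (1 − f)·s²/n with f = n/N = 542/2226 = 0.24348607.
Var(ȳ) = (1 − 0.24348607)·123000/542 = 0.75651393·226.93727 = 171.6812.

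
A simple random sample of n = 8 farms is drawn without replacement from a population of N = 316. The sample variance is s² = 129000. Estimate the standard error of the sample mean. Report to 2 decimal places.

Under SRS without replacement, Var(ȳ) = (1 − f)·s²/n with f = n/N = 8/316 = 0.02531646.
Var(ȳ) = (1 − 0.02531646)·129000/8 = 0.97468354·16125 = 15716.772.
SE(ȳ) = √(15716.772) = 125.37.

125.37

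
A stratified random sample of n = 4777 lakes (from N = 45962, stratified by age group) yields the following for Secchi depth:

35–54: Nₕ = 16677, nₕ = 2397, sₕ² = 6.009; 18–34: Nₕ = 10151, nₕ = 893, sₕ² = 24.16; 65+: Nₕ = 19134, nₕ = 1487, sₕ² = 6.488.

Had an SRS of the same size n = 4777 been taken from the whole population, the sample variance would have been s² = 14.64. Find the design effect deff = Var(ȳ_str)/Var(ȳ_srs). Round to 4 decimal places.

Var(ȳ_str) = Σ Wₕ²(1−fₕ)sₕ²/nₕ with Wₕ = Nₕ/45962:
  35–54: (16677/45962)²·(1−2397/16677)·6.009/2397 = 2.8260671 × 10^-4
  18–34: (10151/45962)²·(1−893/10151)·24.16/893 = 0.0012035763
  65+: (19134/45962)²·(1−1487/19134)·6.488/1487 = 6.9739478 × 10^-4
  → Var(ȳ_str) = 0.0021835778.
Var(ȳ_srs) = (1 − 4777/45962)·14.64/4777 = 0.002746161.
deff = 0.0021835778 / 0.002746161 = 0.7951.

0.7951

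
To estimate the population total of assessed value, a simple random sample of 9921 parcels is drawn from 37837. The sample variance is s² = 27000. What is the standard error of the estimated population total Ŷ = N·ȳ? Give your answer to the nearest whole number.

Var(Ŷ) = N²·Var(ȳ) = N²·(1 − n/N)·s²/n.
f = 9921/37837 = 0.26220366; Var(ȳ) = 0.73779634·27000/9921 = 2.0079126.
Var(Ŷ) = 37837² · 2.0079126 = 2.8746051 × 10^9.
SE(Ŷ) = √(2.8746051 × 10^9) = 53615.

53615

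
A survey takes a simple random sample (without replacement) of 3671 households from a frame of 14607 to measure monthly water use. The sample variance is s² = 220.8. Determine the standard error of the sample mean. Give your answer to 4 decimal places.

0.2122

Under SRS without replacement, Var(ȳ) = (1 − f)·s²/n with f = n/N = 3671/14607 = 0.25131786.
Var(ȳ) = (1 − 0.25131786)·220.8/3671 = 0.74868214·0.060147099 = 0.045031059.
SE(ȳ) = √(0.045031059) = 0.2122.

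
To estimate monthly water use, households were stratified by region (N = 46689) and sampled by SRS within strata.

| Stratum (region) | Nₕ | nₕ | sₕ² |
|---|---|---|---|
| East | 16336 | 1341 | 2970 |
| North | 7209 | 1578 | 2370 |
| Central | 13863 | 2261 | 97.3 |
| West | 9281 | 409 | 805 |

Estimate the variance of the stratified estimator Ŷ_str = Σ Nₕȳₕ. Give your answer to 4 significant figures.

7.725 × 10^8

Var(Ŷ_str) = Σₕ Nₕ²(1 − fₕ)sₕ²/nₕ.
East: 16336²·(1 − 1341/16336)·2970/1341 = 5.4252514 × 10^8.
North: 7209²·(1 − 1578/7209)·2370/1578 = 6.0967993 × 10^7.
Central: 13863²·(1 − 2261/13863)·97.3/2261 = 6.9215341 × 10^6.
West: 9281²·(1 − 409/9281)·805/409 = 1.6206487 × 10^8.
Sum = 7.7247954 × 10^8.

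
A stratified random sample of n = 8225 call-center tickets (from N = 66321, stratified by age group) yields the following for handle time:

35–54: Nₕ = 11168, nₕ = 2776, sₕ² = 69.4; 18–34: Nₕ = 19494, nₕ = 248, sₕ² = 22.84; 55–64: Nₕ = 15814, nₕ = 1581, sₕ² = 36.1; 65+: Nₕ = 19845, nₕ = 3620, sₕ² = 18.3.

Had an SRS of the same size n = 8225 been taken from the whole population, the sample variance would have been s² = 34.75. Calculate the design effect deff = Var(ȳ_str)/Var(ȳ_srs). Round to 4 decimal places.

2.6822

Var(ȳ_str) = Σ Wₕ²(1−fₕ)sₕ²/nₕ with Wₕ = Nₕ/66321:
  35–54: (11168/66321)²·(1−2776/11168)·69.4/2776 = 5.3269517 × 10^-4
  18–34: (19494/66321)²·(1−248/19494)·22.84/248 = 0.007855679
  55–64: (15814/66321)²·(1−1581/15814)·36.1/1581 = 0.0011684534
  65+: (19845/66321)²·(1−3620/19845)·18.3/3620 = 3.7006345 × 10^-4
  → Var(ȳ_str) = 0.009926891.
Var(ȳ_srs) = (1 − 8225/66321)·34.75/8225 = 0.0037009572.
deff = 0.009926891 / 0.0037009572 = 2.6822.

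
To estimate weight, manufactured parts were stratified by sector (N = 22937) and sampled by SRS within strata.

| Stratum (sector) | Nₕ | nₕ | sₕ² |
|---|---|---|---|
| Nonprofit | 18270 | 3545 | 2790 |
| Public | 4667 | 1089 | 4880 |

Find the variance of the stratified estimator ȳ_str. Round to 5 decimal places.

0.54468

Var(ȳ_str) = Σₕ Wₕ²(1 − fₕ)sₕ²/nₕ with Wₕ = Nₕ/N, N = 22937.
Nonprofit: Wₕ = 0.79652962; term = 0.79652962²·(1 − 0.19403394)·2790/3545 = 0.4024469.
Public: Wₕ = 0.20347038; term = 0.20347038²·(1 − 0.23334048)·4880/1089 = 0.14223185.
Sum = 0.54467875.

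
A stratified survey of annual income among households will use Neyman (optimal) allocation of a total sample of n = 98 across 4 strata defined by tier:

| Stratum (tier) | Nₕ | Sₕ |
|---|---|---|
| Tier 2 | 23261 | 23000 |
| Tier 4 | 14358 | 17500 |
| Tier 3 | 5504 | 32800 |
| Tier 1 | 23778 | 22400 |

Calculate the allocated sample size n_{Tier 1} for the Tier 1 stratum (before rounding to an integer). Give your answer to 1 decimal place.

34.8

Neyman allocation: nₕ = n·NₕSₕ / Σⱼ NⱼSⱼ.
Σ NⱼSⱼ = 23261·23000 + 14358·17500 + 5504·32800 + 23778·22400 = 1.4994264 × 10^9.
n_{Tier 1} = 98·23778·22400 / (1.4994264 × 10^9) = 34.8.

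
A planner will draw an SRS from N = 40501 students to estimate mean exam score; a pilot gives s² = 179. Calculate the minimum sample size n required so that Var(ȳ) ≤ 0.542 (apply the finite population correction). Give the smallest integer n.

Without fpc, n₀ = s²/D = 179/0.542 = 330.2583.
With fpc, (1 − n/N)·s²/n ≤ D requires n ≥ n₀/(1 + n₀/N) = 330.2583/(1 + 330.2583/40501) = 327.5870.
Rounding up, n = 328.

328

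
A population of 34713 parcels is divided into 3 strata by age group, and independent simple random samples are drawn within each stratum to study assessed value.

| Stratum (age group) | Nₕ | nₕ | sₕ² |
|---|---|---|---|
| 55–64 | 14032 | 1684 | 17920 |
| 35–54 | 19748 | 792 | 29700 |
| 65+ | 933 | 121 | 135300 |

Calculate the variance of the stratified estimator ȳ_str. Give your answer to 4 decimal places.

13.8829

Var(ȳ_str) = Σₕ Wₕ²(1 − fₕ)sₕ²/nₕ with Wₕ = Nₕ/N, N = 34713.
55–64: Wₕ = 0.40422896; term = 0.40422896²·(1 − 0.12001140)·17920/1684 = 1.5301282.
35–54: Wₕ = 0.56889350; term = 0.56889350²·(1 − 0.04010533)·29700/792 = 11.649755.
65+: Wₕ = 0.02687754; term = 0.02687754²·(1 − 0.12968917)·135300/121 = 0.70301696.
Sum = 13.8829.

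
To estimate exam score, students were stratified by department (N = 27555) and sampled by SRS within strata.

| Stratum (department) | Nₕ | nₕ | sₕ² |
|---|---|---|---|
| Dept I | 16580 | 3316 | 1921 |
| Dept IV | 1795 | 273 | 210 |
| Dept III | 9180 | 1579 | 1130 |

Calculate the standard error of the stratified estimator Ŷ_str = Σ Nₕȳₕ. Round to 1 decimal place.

Var(Ŷ_str) = Σₕ Nₕ²(1 − fₕ)sₕ²/nₕ.
Dept I: 16580²·(1 − 3316/16580)·1921/3316 = 1.2740072 × 10^8.
Dept IV: 1795²·(1 − 273/1795)·210/273 = 2.1015308 × 10^6.
Dept III: 9180²·(1 − 1579/9180)·1130/1579 = 4.9935537 × 10^7.
Sum = 1.7943779 × 10^8.
SE = √(1.7943779 × 10^8) = 13395.4.

13395.4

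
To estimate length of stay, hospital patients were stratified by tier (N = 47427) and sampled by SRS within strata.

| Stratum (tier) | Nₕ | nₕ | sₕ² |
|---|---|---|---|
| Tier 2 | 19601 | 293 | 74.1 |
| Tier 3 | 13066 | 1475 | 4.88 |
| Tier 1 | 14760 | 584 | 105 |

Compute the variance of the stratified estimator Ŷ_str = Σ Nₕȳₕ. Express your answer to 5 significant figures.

1.3383 × 10^8

Var(Ŷ_str) = Σₕ Nₕ²(1 − fₕ)sₕ²/nₕ.
Tier 2: 19601²·(1 − 293/19601)·74.1/293 = 9.5711937 × 10^7.
Tier 3: 13066²·(1 − 1475/13066)·4.88/1475 = 501061.88.
Tier 1: 14760²·(1 − 584/14760)·105/584 = 3.7619803 × 10^7.
Sum = 1.338328 × 10^8.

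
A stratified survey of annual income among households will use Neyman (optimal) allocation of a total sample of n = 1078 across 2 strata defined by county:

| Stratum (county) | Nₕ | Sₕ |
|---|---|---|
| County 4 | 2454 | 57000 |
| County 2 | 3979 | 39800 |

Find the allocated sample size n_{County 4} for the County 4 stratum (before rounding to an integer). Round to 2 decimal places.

Neyman allocation: nₕ = n·NₕSₕ / Σⱼ NⱼSⱼ.
Σ NⱼSⱼ = 2454·57000 + 3979·39800 = 2.982422 × 10^8.
n_{County 4} = 1078·2454·57000 / (2.982422 × 10^8) = 505.59.

505.59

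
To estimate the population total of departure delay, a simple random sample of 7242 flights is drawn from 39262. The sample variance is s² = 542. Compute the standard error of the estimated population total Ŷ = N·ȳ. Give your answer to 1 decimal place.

9699.9

Var(Ŷ) = N²·Var(ȳ) = N²·(1 − n/N)·s²/n.
f = 7242/39262 = 0.18445316; Var(ȳ) = 0.81554684·542/7242 = 0.061036507.
Var(Ŷ) = 39262² · 0.061036507 = 9.4088059 × 10^7.
SE(Ŷ) = √(9.4088059 × 10^7) = 9699.9.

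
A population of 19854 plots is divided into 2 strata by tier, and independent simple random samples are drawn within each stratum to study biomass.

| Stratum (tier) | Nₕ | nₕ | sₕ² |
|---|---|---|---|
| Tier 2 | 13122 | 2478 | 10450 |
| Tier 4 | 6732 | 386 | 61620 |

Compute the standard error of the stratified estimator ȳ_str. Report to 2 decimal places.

4.34

Var(ȳ_str) = Σₕ Wₕ²(1 − fₕ)sₕ²/nₕ with Wₕ = Nₕ/N, N = 19854.
Tier 2: Wₕ = 0.66092475; term = 0.66092475²·(1 − 0.18884316)·10450/2478 = 1.494252.
Tier 4: Wₕ = 0.33907525; term = 0.33907525²·(1 − 0.05733809)·61620/386 = 17.301451.
Sum = 18.795703.
SE = √(18.795703) = 4.34.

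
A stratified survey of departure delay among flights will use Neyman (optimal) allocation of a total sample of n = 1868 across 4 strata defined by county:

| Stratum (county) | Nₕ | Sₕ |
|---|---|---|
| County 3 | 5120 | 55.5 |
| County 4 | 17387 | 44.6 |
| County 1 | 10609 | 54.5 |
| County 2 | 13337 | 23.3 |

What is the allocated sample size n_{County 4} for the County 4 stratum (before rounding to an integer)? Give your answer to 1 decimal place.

743.4

Neyman allocation: nₕ = n·NₕSₕ / Σⱼ NⱼSⱼ.
Σ NⱼSⱼ = 5120·55.5 + 17387·44.6 + 10609·54.5 + 13337·23.3 = 1.9485628 × 10^6.
n_{County 4} = 1868·17387·44.6 / (1.9485628 × 10^6) = 743.4.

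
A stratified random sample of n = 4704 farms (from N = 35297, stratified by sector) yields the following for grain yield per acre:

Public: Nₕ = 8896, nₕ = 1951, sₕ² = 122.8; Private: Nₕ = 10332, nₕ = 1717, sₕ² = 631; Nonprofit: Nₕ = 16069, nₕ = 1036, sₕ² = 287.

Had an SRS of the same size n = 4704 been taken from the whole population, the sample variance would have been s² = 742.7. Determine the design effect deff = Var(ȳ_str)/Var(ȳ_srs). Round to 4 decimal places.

0.6072

Var(ȳ_str) = Σ Wₕ²(1−fₕ)sₕ²/nₕ with Wₕ = Nₕ/35297:
  Public: (8896/35297)²·(1−1951/8896)·122.8/1951 = 0.0031212786
  Private: (10332/35297)²·(1−1717/10332)·631/1717 = 0.026255673
  Nonprofit: (16069/35297)²·(1−1036/16069)·287/1036 = 0.053713204
  → Var(ȳ_str) = 0.083090156.
Var(ȳ_srs) = (1 − 4704/35297)·742.7/4704 = 0.13684546.
deff = 0.083090156 / 0.13684546 = 0.6072.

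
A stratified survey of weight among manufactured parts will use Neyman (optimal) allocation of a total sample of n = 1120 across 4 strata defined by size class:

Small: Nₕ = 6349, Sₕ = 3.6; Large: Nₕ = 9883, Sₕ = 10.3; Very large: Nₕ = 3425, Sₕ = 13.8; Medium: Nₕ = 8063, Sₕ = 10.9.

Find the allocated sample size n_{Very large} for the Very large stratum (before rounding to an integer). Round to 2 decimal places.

203.76

Neyman allocation: nₕ = n·NₕSₕ / Σⱼ NⱼSⱼ.
Σ NⱼSⱼ = 6349·3.6 + 9883·10.3 + 3425·13.8 + 8063·10.9 = 259803.
n_{Very large} = 1120·3425·13.8 / 259803 = 203.76.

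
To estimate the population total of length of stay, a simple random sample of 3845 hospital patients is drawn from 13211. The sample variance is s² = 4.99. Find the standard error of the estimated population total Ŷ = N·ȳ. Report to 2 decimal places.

400.73

Var(Ŷ) = N²·Var(ȳ) = N²·(1 − n/N)·s²/n.
f = 3845/13211 = 0.29104534; Var(ȳ) = 0.70895466·4.99/3845 = 9.200738 × 10^-4.
Var(Ŷ) = 13211² · (9.200738 × 10^-4) = 160580.96.
SE(Ŷ) = √(160580.96) = 400.73.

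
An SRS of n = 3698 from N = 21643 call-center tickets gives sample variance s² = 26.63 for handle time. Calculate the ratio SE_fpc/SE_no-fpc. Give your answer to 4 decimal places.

0.9106

f = n/N = 3698/21643 = 0.17086356.
SE_no-fpc = √(s²/n) = 0.084859825; SE_fpc = √((1−f)s²/n) = 0.077270751.
Ratio = √(1−f) = 0.91056930.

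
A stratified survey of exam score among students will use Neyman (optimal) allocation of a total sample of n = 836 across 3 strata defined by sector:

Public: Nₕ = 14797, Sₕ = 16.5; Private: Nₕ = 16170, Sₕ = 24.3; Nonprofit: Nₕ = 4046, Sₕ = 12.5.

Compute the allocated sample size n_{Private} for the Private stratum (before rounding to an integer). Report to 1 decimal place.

477.7

Neyman allocation: nₕ = n·NₕSₕ / Σⱼ NⱼSⱼ.
Σ NⱼSⱼ = 14797·16.5 + 16170·24.3 + 4046·12.5 = 687656.5.
n_{Private} = 836·16170·24.3 / 687656.5 = 477.7.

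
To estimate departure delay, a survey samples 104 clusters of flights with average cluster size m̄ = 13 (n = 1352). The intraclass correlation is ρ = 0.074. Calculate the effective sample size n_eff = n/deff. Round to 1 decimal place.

deff = 1 + (13 − 1)·0.074 = 1 + 0.888 = 1.888.
n_eff = 1352 / 1.888 = 716.1.

716.1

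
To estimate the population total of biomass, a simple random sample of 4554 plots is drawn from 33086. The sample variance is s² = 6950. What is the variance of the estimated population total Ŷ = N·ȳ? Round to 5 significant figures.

Var(Ŷ) = N²·Var(ȳ) = N²·(1 − n/N)·s²/n.
f = 4554/33086 = 0.13764130; Var(ȳ) = 0.86235870·6950/4554 = 1.3160722.
Var(Ŷ) = 33086² · 1.3160722 = 1.4406824 × 10^9.

1.4407 × 10^9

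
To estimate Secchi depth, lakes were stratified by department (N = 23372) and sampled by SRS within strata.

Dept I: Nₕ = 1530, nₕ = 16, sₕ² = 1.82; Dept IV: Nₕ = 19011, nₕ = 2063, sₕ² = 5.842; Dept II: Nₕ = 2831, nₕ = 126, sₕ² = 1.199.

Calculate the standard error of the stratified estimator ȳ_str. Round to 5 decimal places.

0.04781

Var(ȳ_str) = Σₕ Wₕ²(1 − fₕ)sₕ²/nₕ with Wₕ = Nₕ/N, N = 23372.
Dept I: Wₕ = 0.06546295; term = 0.06546295²·(1 − 0.01045752)·1.82/16 = 4.823663 × 10^-4.
Dept IV: Wₕ = 0.81340921; term = 0.81340921²·(1 − 0.10851612)·5.842/2063 = 0.0016702981.
Dept II: Wₕ = 0.12112785; term = 0.12112785²·(1 − 0.04450724)·1.199/126 = 1.3340252 × 10^-4.
Sum = 0.0022860669.
SE = √(0.0022860669) = 0.04781.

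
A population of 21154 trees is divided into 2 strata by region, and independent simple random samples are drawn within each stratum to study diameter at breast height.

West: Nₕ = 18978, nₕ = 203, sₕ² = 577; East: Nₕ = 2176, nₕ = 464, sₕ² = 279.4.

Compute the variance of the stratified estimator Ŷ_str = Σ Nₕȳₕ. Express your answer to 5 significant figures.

Var(Ŷ_str) = Σₕ Nₕ²(1 − fₕ)sₕ²/nₕ.
West: 18978²·(1 − 203/18978)·577/203 = 1.0127684 × 10^9.
East: 2176²·(1 − 464/2176)·279.4/464 = 2.2432159 × 10^6.
Sum = 1.0150116 × 10^9.

1.0150 × 10^9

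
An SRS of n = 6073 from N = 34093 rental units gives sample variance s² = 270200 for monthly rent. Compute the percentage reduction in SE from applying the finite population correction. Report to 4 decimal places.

f = n/N = 6073/34093 = 0.17813041.
SE_no-fpc = √(s²/n) = 6.6702334; SE_fpc = √((1−f)s²/n) = 6.0470351.
Ratio = √(1−f) = 0.90657024. Reduction = 100·(1 − 0.90657024) = 9.3430%.

9.3430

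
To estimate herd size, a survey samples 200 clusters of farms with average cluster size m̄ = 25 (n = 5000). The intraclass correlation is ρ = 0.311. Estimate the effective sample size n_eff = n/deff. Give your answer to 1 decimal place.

590.7

deff = 1 + (25 − 1)·0.311 = 1 + 7.464 = 8.464.
n_eff = 5000 / 8.464 = 590.7.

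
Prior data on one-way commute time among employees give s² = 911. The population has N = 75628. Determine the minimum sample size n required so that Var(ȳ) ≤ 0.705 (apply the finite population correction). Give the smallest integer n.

1271

Without fpc, n₀ = s²/D = 911/0.705 = 1292.1986.
With fpc, (1 − n/N)·s²/n ≤ D requires n ≥ n₀/(1 + n₀/N) = 1292.1986/(1 + 1292.1986/75628) = 1270.4907.
Rounding up, n = 1271.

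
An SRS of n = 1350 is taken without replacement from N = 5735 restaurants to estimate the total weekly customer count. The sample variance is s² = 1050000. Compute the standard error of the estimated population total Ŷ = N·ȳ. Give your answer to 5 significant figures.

139860

Var(Ŷ) = N²·Var(ȳ) = N²·(1 − n/N)·s²/n.
f = 1350/5735 = 0.23539669; Var(ȳ) = 0.76460331·1050000/1350 = 594.69147.
Var(Ŷ) = 5735² · 594.69147 = 1.9559536 × 10^10.
SE(Ŷ) = √(1.9559536 × 10^10) = 139860.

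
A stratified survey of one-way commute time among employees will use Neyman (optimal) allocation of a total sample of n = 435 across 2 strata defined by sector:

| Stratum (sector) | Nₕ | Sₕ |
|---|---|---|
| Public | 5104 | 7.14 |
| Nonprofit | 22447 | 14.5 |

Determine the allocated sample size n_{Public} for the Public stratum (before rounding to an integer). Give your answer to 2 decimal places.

43.80

Neyman allocation: nₕ = n·NₕSₕ / Σⱼ NⱼSⱼ.
Σ NⱼSⱼ = 5104·7.14 + 22447·14.5 = 361924.06.
n_{Public} = 435·5104·7.14 / 361924.06 = 43.80.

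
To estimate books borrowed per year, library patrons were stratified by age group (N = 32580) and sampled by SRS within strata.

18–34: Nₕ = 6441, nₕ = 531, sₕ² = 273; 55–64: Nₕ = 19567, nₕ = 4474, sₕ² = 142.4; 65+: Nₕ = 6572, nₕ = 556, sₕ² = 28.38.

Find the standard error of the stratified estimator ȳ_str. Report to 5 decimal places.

0.17086

Var(ȳ_str) = Σₕ Wₕ²(1 − fₕ)sₕ²/nₕ with Wₕ = Nₕ/N, N = 32580.
18–34: Wₕ = 0.19769797; term = 0.19769797²·(1 − 0.08244061)·273/531 = 0.0184377.
55–64: Wₕ = 0.60058318; term = 0.60058318²·(1 − 0.22865028)·142.4/4474 = 0.008855471.
65+: Wₕ = 0.20171885; term = 0.20171885²·(1 − 0.08460134)·28.38/556 = 0.001901257.
Sum = 0.029194428.
SE = √(0.029194428) = 0.17086.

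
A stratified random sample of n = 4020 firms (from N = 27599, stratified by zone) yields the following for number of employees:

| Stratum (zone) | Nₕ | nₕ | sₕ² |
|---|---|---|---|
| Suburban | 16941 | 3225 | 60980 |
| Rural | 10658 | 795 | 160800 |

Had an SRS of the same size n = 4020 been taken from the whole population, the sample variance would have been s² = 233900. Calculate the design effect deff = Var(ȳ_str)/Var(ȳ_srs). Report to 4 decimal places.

0.6776

Var(ȳ_str) = Σ Wₕ²(1−fₕ)sₕ²/nₕ with Wₕ = Nₕ/27599:
  Suburban: (16941/27599)²·(1−3225/16941)·60980/3225 = 5.768163
  Rural: (10658/27599)²·(1−795/10658)·160800/795 = 27.913672
  → Var(ȳ_str) = 33.681835.
Var(ȳ_srs) = (1 − 4020/27599)·233900/4020 = 49.709135.
deff = 33.681835 / 49.709135 = 0.6776.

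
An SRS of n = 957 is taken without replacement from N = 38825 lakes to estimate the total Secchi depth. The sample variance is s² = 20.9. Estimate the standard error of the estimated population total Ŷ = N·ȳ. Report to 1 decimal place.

Var(Ŷ) = N²·Var(ȳ) = N²·(1 − n/N)·s²/n.
f = 957/38825 = 0.02464907; Var(ȳ) = 0.97535093·20.9/957 = 0.021300768.
Var(Ŷ) = 38825² · 0.021300768 = 3.2108365 × 10^7.
SE(Ŷ) = √(3.2108365 × 10^7) = 5666.4.

5666.4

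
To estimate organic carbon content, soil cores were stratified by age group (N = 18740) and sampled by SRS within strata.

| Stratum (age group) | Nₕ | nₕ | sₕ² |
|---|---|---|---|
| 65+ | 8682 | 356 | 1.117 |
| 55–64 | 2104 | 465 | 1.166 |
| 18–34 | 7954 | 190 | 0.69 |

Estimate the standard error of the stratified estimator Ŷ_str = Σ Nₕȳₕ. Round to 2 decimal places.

678.03

Var(Ŷ_str) = Σₕ Nₕ²(1 − fₕ)sₕ²/nₕ.
65+: 8682²·(1 − 356/8682)·1.117/356 = 226808.52.
55–64: 2104²·(1 − 465/2104)·1.166/465 = 8647.0961.
18–34: 7954²·(1 − 190/7954)·0.69/190 = 224267.63.
Sum = 459723.25.
SE = √(459723.25) = 678.03.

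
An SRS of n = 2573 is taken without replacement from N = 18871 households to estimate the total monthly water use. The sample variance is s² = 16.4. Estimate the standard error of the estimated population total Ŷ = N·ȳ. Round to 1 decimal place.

1400.1

Var(Ŷ) = N²·Var(ȳ) = N²·(1 − n/N)·s²/n.
f = 2573/18871 = 0.13634678; Var(ȳ) = 0.86365322·16.4/2573 = 0.0055048243.
Var(Ŷ) = 18871² · 0.0055048243 = 1.9603485 × 10^6.
SE(Ŷ) = √(1.9603485 × 10^6) = 1400.1.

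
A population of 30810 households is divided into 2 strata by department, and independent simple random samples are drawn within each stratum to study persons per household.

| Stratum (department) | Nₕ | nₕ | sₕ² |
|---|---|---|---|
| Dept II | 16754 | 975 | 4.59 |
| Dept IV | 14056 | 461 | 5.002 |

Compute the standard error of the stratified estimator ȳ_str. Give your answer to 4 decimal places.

0.0591

Var(ȳ_str) = Σₕ Wₕ²(1 − fₕ)sₕ²/nₕ with Wₕ = Nₕ/N, N = 30810.
Dept II: Wₕ = 0.54378449; term = 0.54378449²·(1 − 0.05819506)·4.59/975 = 0.0013110603.
Dept IV: Wₕ = 0.45621551; term = 0.45621551²·(1 − 0.03279738)·5.002/461 = 0.0021842398.
Sum = 0.0034953001.
SE = √(0.0034953001) = 0.0591.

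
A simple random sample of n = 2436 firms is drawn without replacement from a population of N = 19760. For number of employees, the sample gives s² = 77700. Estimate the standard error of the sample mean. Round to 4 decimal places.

Under SRS without replacement, Var(ȳ) = (1 − f)·s²/n with f = n/N = 2436/19760 = 0.12327935.
Var(ȳ) = (1 − 0.12327935)·77700/2436 = 0.87672065·31.896552 = 27.964365.
SE(ȳ) = √(27.964365) = 5.2881.

5.2881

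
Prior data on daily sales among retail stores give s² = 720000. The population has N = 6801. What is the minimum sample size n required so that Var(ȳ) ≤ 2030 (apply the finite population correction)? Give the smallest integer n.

Without fpc, n₀ = s²/D = 720000/2030 = 354.6798.
With fpc, (1 − n/N)·s²/n ≤ D requires n ≥ n₀/(1 + n₀/N) = 354.6798/(1 + 354.6798/6801) = 337.0997.
Rounding up, n = 338.

338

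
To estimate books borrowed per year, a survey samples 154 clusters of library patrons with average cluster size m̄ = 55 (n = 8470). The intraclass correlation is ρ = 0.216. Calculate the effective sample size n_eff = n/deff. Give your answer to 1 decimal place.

668.8

deff = 1 + (55 − 1)·0.216 = 1 + 11.664 = 12.664.
n_eff = 8470 / 12.664 = 668.8.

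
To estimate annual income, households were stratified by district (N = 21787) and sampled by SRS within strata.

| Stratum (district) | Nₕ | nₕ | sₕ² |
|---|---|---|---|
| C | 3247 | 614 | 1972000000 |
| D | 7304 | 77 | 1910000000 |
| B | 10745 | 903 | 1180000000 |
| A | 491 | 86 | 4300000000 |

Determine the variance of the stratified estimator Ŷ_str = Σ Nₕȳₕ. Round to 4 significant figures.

1.485 × 10^15

Var(Ŷ_str) = Σₕ Nₕ²(1 − fₕ)sₕ²/nₕ.
C: 3247²·(1 − 614/3247)·1972000000/614 = 2.7458176 × 10^13.
D: 7304²·(1 − 77/7304)·1910000000/77 = 1.3093672 × 10^15.
B: 10745²·(1 − 903/10745)·1180000000/903 = 1.3819236 × 10^14.
A: 491²·(1 − 86/491)·4300000000/86 = 9.94275 × 10^12.
Sum = 1.4849605 × 10^15.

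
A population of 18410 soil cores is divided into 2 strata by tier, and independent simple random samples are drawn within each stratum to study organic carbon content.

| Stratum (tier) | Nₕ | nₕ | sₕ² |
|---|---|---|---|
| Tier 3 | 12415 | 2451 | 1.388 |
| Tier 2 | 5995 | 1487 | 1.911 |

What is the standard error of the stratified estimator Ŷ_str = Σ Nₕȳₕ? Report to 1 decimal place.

Var(Ŷ_str) = Σₕ Nₕ²(1 − fₕ)sₕ²/nₕ.
Tier 3: 12415²·(1 − 2451/12415)·1.388/2451 = 70052.977.
Tier 2: 5995²·(1 − 1487/5995)·1.911/1487 = 34731.442.
Sum = 104784.42.
SE = √(104784.42) = 323.7.

323.7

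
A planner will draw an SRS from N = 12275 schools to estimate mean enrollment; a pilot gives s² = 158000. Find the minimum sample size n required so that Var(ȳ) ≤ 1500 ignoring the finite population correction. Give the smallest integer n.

Without fpc, n₀ = s²/D = 158000/1500 = 105.3333.
Rounding up, n = 106.

106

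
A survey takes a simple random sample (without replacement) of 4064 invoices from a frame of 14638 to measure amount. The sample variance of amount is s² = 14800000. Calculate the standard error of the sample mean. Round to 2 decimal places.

51.29

Under SRS without replacement, Var(ȳ) = (1 − f)·s²/n with f = n/N = 4064/14638 = 0.27763356.
Var(ȳ) = (1 − 0.27763356)·14800000/4064 = 0.72236644·3641.7323 = 2630.6652.
SE(ȳ) = √(2630.6652) = 51.29.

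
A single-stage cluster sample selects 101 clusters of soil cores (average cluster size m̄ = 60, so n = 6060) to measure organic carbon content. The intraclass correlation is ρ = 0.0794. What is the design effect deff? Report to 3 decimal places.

deff = 1 + (60 − 1)·0.0794 = 1 + 4.6846 = 5.6846.

5.685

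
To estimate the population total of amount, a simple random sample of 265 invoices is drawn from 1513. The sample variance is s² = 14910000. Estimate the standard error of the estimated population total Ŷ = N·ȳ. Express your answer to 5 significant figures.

Var(Ŷ) = N²·Var(ȳ) = N²·(1 − n/N)·s²/n.
f = 265/1513 = 0.17514871; Var(ȳ) = 0.82485129·14910000/265 = 46409.557.
Var(Ŷ) = 1513² · 46409.557 = 1.0623932 × 10^11.
SE(Ŷ) = √(1.0623932 × 10^11) = 325940.

325940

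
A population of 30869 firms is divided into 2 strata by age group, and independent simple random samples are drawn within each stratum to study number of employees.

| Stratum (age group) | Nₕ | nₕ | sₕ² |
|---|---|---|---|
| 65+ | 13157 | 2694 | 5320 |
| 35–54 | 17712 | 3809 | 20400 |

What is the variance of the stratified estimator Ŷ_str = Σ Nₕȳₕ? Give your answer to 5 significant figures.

1.5907 × 10^9

Var(Ŷ_str) = Σₕ Nₕ²(1 − fₕ)sₕ²/nₕ.
65+: 13157²·(1 − 2694/13157)·5320/2694 = 2.7184863 × 10^8.
35–54: 17712²·(1 − 3809/17712)·20400/3809 = 1.3188497 × 10^9.
Sum = 1.5906983 × 10^9.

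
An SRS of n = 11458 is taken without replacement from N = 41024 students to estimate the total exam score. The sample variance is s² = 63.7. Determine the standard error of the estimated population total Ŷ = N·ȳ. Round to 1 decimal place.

2596.8

Var(Ŷ) = N²·Var(ȳ) = N²·(1 − n/N)·s²/n.
f = 11458/41024 = 0.27929992; Var(ȳ) = 0.72070008·63.7/11458 = 0.0040066848.
Var(Ŷ) = 41024² · 0.0040066848 = 6.7431246 × 10^6.
SE(Ŷ) = √(6.7431246 × 10^6) = 2596.8.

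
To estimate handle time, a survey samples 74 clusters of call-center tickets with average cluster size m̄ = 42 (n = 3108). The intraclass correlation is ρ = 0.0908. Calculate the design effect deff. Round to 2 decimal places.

deff = 1 + (42 − 1)·0.0908 = 1 + 3.7228 = 4.7228.

4.72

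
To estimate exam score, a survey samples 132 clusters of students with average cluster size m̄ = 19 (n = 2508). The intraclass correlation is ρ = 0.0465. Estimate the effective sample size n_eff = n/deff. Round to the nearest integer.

1365

deff = 1 + (19 − 1)·0.0465 = 1 + 0.837 = 1.837.
n_eff = 2508 / 1.837 = 1365.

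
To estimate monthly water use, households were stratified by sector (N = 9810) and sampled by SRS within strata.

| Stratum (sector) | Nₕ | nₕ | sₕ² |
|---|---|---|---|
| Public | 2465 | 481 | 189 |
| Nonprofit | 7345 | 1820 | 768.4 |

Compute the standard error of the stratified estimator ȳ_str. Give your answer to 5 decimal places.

Var(ȳ_str) = Σₕ Wₕ²(1 − fₕ)sₕ²/nₕ with Wₕ = Nₕ/N, N = 9810.
Public: Wₕ = 0.25127421; term = 0.25127421²·(1 − 0.19513185)·189/481 = 0.019968126.
Nonprofit: Wₕ = 0.74872579; term = 0.74872579²·(1 − 0.24778761)·768.4/1820 = 0.17803363.
Sum = 0.19800176.
SE = √(0.19800176) = 0.44497.

0.44497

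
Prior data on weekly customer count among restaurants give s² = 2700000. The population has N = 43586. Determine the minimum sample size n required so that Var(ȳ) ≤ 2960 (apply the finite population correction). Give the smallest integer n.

Without fpc, n₀ = s²/D = 2700000/2960 = 912.1622.
With fpc, (1 − n/N)·s²/n ≤ D requires n ≥ n₀/(1 + n₀/N) = 912.1622/(1 + 912.1622/43586) = 893.4639.
Rounding up, n = 894.

894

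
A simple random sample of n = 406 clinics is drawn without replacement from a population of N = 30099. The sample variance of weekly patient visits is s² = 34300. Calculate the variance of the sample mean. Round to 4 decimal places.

83.3432

Under SRS without replacement, Var(ȳ) = (1 − f)·s²/n with f = n/N = 406/30099 = 0.01348882.
Var(ȳ) = (1 − 0.01348882)·34300/406 = 0.98651118·84.482759 = 83.343186.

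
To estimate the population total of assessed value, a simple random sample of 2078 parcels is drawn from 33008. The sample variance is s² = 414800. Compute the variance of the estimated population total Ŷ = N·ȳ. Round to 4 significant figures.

Var(Ŷ) = N²·Var(ȳ) = N²·(1 − n/N)·s²/n.
f = 2078/33008 = 0.06295444; Var(ȳ) = 0.93704556·414800/2078 = 187.04836.
Var(Ŷ) = 33008² · 187.04836 = 2.0379444 × 10^11.

2.038 × 10^11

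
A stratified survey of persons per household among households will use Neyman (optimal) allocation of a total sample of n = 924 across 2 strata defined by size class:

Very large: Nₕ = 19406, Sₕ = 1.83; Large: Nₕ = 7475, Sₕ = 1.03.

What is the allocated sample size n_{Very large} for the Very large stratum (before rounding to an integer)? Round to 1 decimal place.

Neyman allocation: nₕ = n·NₕSₕ / Σⱼ NⱼSⱼ.
Σ NⱼSⱼ = 19406·1.83 + 7475·1.03 = 43212.23.
n_{Very large} = 924·19406·1.83 / 43212.23 = 759.4.

759.4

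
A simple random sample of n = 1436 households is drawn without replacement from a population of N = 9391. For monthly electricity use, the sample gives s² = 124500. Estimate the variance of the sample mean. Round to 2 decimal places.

73.44

Under SRS without replacement, Var(ȳ) = (1 − f)·s²/n with f = n/N = 1436/9391 = 0.15291236.
Var(ȳ) = (1 − 0.15291236)·124500/1436 = 0.84708764·86.699164 = 73.44179.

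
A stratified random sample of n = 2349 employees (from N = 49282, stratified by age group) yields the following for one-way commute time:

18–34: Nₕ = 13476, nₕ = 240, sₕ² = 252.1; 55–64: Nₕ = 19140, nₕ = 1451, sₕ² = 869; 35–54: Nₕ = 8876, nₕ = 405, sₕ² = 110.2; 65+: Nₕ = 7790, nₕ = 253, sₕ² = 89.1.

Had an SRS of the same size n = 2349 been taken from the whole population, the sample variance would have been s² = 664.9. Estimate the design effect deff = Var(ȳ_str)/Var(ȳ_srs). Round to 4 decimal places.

0.6587

Var(ȳ_str) = Σ Wₕ²(1−fₕ)sₕ²/nₕ with Wₕ = Nₕ/49282:
  18–34: (13476/49282)²·(1−240/13476)·252.1/240 = 0.0771441
  55–64: (19140/49282)²·(1−1451/19140)·869/1451 = 0.083487399
  35–54: (8876/49282)²·(1−405/8876)·110.2/405 = 0.0084236807
  65+: (7790/49282)²·(1−253/7790)·89.1/253 = 0.008513664
  → Var(ȳ_str) = 0.17756884.
Var(ȳ_srs) = (1 − 2349/49282)·664.9/2349 = 0.26956488.
deff = 0.17756884 / 0.26956488 = 0.6587.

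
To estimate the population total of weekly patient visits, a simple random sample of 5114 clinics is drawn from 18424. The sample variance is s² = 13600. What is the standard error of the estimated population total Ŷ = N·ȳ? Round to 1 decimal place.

Var(Ŷ) = N²·Var(ȳ) = N²·(1 − n/N)·s²/n.
f = 5114/18424 = 0.27757273; Var(ȳ) = 0.72242727·13600/5114 = 1.9211988.
Var(Ŷ) = 18424² · 1.9211988 = 6.5213898 × 10^8.
SE(Ŷ) = √(6.5213898 × 10^8) = 25537.0.

25537.0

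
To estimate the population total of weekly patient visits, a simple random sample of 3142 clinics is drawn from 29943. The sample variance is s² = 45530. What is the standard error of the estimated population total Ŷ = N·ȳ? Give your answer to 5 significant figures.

107840

Var(Ŷ) = N²·Var(ȳ) = N²·(1 − n/N)·s²/n.
f = 3142/29943 = 0.10493271; Var(ȳ) = 0.89506729·45530/3142 = 12.970214.
Var(Ŷ) = 29943² · 12.970214 = 1.1628877 × 10^10.
SE(Ŷ) = √(1.1628877 × 10^10) = 107840.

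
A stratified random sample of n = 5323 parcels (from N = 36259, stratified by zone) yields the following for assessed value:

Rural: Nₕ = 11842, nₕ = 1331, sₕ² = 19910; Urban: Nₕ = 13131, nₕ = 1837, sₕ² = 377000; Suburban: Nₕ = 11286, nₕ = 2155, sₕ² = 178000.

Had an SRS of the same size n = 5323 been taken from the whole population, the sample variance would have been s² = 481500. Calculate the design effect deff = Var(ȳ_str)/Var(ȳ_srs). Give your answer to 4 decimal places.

Var(ȳ_str) = Σ Wₕ²(1−fₕ)sₕ²/nₕ with Wₕ = Nₕ/36259:
  Rural: (11842/36259)²·(1−1331/11842)·19910/1331 = 1.4162198
  Urban: (13131/36259)²·(1−1837/13131)·377000/1837 = 23.149741
  Suburban: (11286/36259)²·(1−2155/11286)·178000/2155 = 6.4743992
  → Var(ȳ_str) = 31.04036.
Var(ȳ_srs) = (1 − 5323/36259)·481500/5323 = 77.177048.
deff = 31.04036 / 77.177048 = 0.4022.

0.4022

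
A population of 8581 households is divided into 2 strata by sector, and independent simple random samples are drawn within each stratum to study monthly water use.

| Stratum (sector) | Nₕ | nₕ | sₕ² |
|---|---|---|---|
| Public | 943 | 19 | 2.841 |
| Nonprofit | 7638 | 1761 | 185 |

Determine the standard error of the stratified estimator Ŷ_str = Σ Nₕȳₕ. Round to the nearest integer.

2201

Var(Ŷ_str) = Σₕ Nₕ²(1 − fₕ)sₕ²/nₕ.
Public: 943²·(1 − 19/943)·2.841/19 = 130287.06.
Nonprofit: 7638²·(1 − 1761/7638)·185/1761 = 4.7157168 × 10^6.
Sum = 4.8460039 × 10^6.
SE = √(4.8460039 × 10^6) = 2201.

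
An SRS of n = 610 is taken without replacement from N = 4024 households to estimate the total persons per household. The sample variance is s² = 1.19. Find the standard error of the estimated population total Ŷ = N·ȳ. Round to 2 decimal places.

163.71

Var(Ŷ) = N²·Var(ȳ) = N²·(1 − n/N)·s²/n.
f = 610/4024 = 0.15159046; Var(ȳ) = 0.84840954·1.19/610 = 0.001655094.
Var(Ŷ) = 4024² · 0.001655094 = 26800.235.
SE(Ŷ) = √(26800.235) = 163.71.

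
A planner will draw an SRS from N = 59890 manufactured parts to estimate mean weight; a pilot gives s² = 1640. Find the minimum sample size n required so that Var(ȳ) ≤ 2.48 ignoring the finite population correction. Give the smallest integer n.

662

Without fpc, n₀ = s²/D = 1640/2.48 = 661.2903.
Rounding up, n = 662.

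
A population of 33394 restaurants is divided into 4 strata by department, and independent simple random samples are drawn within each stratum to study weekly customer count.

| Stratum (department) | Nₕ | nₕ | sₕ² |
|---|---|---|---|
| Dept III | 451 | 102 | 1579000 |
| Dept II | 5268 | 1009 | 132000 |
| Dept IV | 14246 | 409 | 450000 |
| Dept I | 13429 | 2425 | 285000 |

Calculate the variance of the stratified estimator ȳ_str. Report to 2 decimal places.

Var(ȳ_str) = Σₕ Wₕ²(1 − fₕ)sₕ²/nₕ with Wₕ = Nₕ/N, N = 33394.
Dept III: Wₕ = 0.01350542; term = 0.01350542²·(1 − 0.22616408)·1579000/102 = 2.1849779.
Dept II: Wₕ = 0.15775289; term = 0.15775289²·(1 − 0.19153379)·132000/1009 = 2.6320812.
Dept IV: Wₕ = 0.42660358; term = 0.42660358²·(1 − 0.02870981)·450000/409 = 194.48549.
Dept I: Wₕ = 0.40213811; term = 0.40213811²·(1 − 0.18057934)·285000/2425 = 15.573653.
Sum = 214.8762.

214.88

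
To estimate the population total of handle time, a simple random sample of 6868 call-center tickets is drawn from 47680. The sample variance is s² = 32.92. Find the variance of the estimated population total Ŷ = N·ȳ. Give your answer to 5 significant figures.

9.3273 × 10^6

Var(Ŷ) = N²·Var(ȳ) = N²·(1 − n/N)·s²/n.
f = 6868/47680 = 0.14404362; Var(ȳ) = 0.85595638·32.92/6868 = 0.0041028078.
Var(Ŷ) = 47680² · 0.0041028078 = 9.327251 × 10^6.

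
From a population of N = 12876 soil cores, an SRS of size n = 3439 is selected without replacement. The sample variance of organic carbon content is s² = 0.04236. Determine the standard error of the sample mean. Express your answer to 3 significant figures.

0.00300

Under SRS without replacement, Var(ȳ) = (1 − f)·s²/n with f = n/N = 3439/12876 = 0.26708605.
Var(ȳ) = (1 − 0.26708605)·0.04236/3439 = 0.73291395·1.2317534 × 10^-5 = 9.0276926 × 10^-6.
SE(ȳ) = √(9.0276926 × 10^-6) = 0.00300.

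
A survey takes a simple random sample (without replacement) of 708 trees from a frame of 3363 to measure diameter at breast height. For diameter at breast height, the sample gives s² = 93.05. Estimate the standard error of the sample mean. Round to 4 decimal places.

Under SRS without replacement, Var(ȳ) = (1 − f)·s²/n with f = n/N = 708/3363 = 0.21052632.
Var(ȳ) = (1 − 0.21052632)·93.05/708 = 0.78947368·0.13142655 = 0.10375781.
SE(ȳ) = √(0.10375781) = 0.3221.

0.3221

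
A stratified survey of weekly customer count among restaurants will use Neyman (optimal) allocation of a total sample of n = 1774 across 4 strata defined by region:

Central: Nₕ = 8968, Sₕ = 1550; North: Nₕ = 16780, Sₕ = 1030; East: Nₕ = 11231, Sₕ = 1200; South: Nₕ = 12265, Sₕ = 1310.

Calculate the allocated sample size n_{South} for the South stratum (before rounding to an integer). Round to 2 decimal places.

Neyman allocation: nₕ = n·NₕSₕ / Σⱼ NⱼSⱼ.
Σ NⱼSⱼ = 8968·1550 + 16780·1030 + 11231·1200 + 12265·1310 = 6.072815 × 10^7.
n_{South} = 1774·12265·1310 / (6.072815 × 10^7) = 469.36.

469.36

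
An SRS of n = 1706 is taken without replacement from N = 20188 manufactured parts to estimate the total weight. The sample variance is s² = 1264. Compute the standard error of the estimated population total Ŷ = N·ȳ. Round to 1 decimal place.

Var(Ŷ) = N²·Var(ȳ) = N²·(1 − n/N)·s²/n.
f = 1706/20188 = 0.08450565; Var(ȳ) = 0.91549435·1264/1706 = 0.67830297.
Var(Ŷ) = 20188² · 0.67830297 = 2.76446 × 10^8.
SE(Ŷ) = √(2.76446 × 10^8) = 16626.7.

16626.7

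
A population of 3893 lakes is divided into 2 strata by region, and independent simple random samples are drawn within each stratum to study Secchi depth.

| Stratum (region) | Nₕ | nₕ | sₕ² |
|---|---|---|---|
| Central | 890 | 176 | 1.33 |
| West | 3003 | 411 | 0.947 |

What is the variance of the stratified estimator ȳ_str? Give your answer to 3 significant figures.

0.00150

Var(ȳ_str) = Σₕ Wₕ²(1 − fₕ)sₕ²/nₕ with Wₕ = Nₕ/N, N = 3893.
Central: Wₕ = 0.22861546; term = 0.22861546²·(1 − 0.19775281)·1.33/176 = 3.1685341 × 10^-4.
West: Wₕ = 0.77138454; term = 0.77138454²·(1 − 0.13686314)·0.947/411 = 0.0011833949.
Sum = 0.0015002483.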